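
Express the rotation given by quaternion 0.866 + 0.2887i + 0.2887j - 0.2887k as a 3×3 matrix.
[[0.6666, 0.6667, 0.3333], [-0.3333, 0.6666, -0.6667], [-0.6667, 0.3333, 0.6666]]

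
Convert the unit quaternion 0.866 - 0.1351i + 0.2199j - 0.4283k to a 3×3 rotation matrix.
[[0.5364, 0.6824, 0.4966], [-0.8012, 0.5966, 0.0456], [-0.2651, -0.4224, 0.8668]]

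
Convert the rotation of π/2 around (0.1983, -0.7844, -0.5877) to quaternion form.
0.7071 + 0.1402i - 0.5547j - 0.4156k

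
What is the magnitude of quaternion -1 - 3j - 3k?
√19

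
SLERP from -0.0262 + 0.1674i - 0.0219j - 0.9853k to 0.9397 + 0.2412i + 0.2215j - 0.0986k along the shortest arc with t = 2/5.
0.5017 + 0.2635i + 0.1061j - 0.8171k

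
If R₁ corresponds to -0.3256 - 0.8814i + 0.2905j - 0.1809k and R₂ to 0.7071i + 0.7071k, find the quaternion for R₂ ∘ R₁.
0.7512 - 0.4356i - 0.4953j - 0.0248k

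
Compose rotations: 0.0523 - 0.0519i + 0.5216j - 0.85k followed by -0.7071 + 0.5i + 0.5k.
0.414 - 0.198i + 0.0302j + 0.888k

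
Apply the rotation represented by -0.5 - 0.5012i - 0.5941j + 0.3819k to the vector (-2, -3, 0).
(-2.937, -1.045, 1.812)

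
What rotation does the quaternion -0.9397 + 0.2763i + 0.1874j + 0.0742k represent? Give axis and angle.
axis = (0.8079, 0.5479, 0.217), θ = 320°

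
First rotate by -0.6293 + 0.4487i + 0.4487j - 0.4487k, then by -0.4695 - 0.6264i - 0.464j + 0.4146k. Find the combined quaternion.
0.9707 + 0.2057i - 0.0137j - 0.1231k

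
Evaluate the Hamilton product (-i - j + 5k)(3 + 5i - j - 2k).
14 + 4i + 20j + 21k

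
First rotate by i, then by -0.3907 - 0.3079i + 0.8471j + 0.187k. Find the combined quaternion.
0.3079 - 0.3907i + 0.187j - 0.8471k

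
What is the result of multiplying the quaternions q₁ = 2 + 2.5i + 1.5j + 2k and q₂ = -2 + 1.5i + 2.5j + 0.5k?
-12.5 - 6.25i + 3.75j + k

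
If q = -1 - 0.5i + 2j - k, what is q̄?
-1 + 0.5i - 2j + k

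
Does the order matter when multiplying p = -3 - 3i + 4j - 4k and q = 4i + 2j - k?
Yes: pq = -8i - 25j - 19k ≠ -16i + 13j + 25k = qp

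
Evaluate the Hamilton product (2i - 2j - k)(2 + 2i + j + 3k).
1 - i - 12j + 4k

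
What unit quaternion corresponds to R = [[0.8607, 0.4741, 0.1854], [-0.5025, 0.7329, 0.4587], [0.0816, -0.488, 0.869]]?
0.9304 - 0.2544i + 0.0279j - 0.2624k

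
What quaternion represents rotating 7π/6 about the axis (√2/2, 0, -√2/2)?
-0.2588 + 0.683i - 0.683k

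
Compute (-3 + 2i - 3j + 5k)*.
-3 - 2i + 3j - 5k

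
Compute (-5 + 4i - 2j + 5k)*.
-5 - 4i + 2j - 5k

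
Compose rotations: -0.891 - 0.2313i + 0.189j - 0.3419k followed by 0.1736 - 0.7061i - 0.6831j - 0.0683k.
-0.2122 + 0.8354i + 0.4158j - 0.29k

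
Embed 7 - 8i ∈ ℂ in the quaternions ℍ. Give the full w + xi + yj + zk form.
7 - 8i + 0j + 0k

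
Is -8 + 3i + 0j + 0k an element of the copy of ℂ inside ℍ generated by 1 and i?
Yes. The quaternion -8 + 3i has j- and k-coefficients y = z = 0, so it lies in the complex subalgebra spanned by 1 and i.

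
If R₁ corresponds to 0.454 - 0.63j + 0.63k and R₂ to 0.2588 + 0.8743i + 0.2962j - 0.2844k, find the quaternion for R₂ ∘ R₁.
0.4833 + 0.4044i - 0.5794j - 0.5169k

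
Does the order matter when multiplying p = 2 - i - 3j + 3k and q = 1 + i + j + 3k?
Yes: pq = -3 - 11i + 5j + 11k ≠ -3 + 13i - 7j + 7k = qp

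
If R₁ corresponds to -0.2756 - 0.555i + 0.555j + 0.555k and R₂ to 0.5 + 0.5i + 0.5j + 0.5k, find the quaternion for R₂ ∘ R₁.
-0.4153 - 0.4153i - 0.4153j + 0.6947k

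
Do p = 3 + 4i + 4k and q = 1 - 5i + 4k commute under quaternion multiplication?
No: pq = 7 - 11i - 36j + 16k ≠ 7 - 11i + 36j + 16k = qp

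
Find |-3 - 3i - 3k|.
√27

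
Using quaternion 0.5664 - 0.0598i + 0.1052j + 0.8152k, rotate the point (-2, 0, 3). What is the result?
(0.767, -1.104, 3.345)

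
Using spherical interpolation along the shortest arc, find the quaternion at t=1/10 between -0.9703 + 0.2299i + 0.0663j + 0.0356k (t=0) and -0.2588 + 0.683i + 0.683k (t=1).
-0.9442 + 0.301i + 0.0623j + 0.1184k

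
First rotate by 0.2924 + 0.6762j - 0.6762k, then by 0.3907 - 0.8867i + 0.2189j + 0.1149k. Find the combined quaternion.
0.0439 - 0.485i - 0.2714j - 0.8302k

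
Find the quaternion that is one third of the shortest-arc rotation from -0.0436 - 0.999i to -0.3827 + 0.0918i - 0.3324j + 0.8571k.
0.1468 - 0.8855i + 0.1594j - 0.411k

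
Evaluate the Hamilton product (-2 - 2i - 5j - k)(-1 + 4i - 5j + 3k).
-12 - 26i + 17j + 25k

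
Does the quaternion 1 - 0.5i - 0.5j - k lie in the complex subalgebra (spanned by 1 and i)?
No. The quaternion 1 - 0.5i - 0.5j - k has j-coefficient y = -0.5 and k-coefficient z = -1, not both zero, so it does not lie in the complex subalgebra spanned by 1 and i.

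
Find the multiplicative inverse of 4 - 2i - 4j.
0.1111 + 0.0556i + 0.1111j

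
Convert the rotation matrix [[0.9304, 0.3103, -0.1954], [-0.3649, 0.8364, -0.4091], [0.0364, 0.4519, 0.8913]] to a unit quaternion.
0.9563 + 0.2251i - 0.0606j - 0.1765k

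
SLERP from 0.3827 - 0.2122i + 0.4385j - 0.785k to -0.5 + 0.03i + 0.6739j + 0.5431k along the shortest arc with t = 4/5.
0.5414 - 0.0815i - 0.4824j - 0.6837k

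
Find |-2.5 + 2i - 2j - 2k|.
4.272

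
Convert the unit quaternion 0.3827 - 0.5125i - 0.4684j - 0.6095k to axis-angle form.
axis = (-0.5547, -0.507, -0.6597), θ = 3π/4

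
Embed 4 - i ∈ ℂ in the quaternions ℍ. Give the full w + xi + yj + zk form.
4 - i + 0j + 0k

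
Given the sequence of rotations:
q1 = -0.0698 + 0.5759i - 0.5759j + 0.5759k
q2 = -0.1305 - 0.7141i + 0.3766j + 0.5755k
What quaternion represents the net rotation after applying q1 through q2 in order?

q2 · q1 = 0.3058 + 0.523i + 0.7915j + 0.079k
0.3058 + 0.523i + 0.7915j + 0.079k


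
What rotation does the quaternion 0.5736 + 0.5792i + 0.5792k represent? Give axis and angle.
axis = (√2/2, 0, √2/2), θ = 110°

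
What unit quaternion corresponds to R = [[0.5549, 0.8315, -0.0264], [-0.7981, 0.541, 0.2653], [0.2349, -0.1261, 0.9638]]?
0.8746 - 0.1119i - 0.0747j - 0.4658k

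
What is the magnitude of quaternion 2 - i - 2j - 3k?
√18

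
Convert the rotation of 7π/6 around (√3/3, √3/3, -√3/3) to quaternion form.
-0.2588 + 0.5577i + 0.5577j - 0.5577k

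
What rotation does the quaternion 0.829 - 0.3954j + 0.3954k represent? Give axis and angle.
axis = (0, -√2/2, √2/2), θ = 68°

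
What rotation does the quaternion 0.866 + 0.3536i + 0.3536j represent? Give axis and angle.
axis = (√2/2, √2/2, 0), θ = π/3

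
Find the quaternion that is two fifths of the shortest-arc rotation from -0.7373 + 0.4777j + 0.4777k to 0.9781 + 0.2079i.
-0.8972 - 0.0904i + 0.3056j + 0.3056k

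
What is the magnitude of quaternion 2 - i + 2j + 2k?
√13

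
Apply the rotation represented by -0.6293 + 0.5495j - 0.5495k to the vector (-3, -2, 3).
(-0.068, -4.679, 0.321)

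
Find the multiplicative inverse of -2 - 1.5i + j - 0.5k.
-0.2667 + 0.2i - 0.1333j + 0.0667k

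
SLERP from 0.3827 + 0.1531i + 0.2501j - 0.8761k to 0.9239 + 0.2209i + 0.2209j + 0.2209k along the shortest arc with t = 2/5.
0.7614 + 0.2273i + 0.2985j - 0.5287k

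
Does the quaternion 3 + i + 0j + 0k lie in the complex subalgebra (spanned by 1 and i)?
Yes. The quaternion 3 + i has j- and k-coefficients y = z = 0, so it lies in the complex subalgebra spanned by 1 and i.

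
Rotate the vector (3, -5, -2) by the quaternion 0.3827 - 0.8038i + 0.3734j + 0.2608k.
(6.022, -0.681, 1.129)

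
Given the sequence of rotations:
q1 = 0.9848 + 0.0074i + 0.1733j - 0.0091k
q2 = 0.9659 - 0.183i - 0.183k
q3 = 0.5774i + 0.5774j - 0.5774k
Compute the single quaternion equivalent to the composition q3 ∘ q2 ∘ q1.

q2 · q1 = 0.9509 - 0.1414i + 0.1644j - 0.2207k
q3 · q2 · q1 = -0.1407 + 0.5165i + 0.7581j - 0.3725k
-0.1407 + 0.5165i + 0.7581j - 0.3725k


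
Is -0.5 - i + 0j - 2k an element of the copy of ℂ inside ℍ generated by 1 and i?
No. The quaternion -0.5 - i - 2k has j-coefficient y = 0 and k-coefficient z = -2, not both zero, so it does not lie in the complex subalgebra spanned by 1 and i.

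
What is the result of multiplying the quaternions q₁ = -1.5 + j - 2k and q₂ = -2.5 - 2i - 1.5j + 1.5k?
8.25 + 1.5i + 3.75j + 4.75k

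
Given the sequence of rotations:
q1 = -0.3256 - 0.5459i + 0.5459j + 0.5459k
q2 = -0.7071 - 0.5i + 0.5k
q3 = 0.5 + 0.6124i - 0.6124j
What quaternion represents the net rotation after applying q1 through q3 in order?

q2 · q1 = -0.3157 + 0.2759i - 0.386j - 0.8218k
q3 · q2 · q1 = -0.5632 + 0.4479i + 0.5036j - 0.4783k
-0.5632 + 0.4479i + 0.5036j - 0.4783k


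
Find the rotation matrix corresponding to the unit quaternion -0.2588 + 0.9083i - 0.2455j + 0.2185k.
[[0.784, -0.3329, 0.524], [-0.5591, -0.7455, 0.3629], [0.2699, -0.5774, -0.7706]]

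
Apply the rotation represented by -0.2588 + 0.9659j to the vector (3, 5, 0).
(-2.598, 5, 1.5)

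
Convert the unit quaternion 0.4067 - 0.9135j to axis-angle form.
axis = (0, -1, 0), θ = 132°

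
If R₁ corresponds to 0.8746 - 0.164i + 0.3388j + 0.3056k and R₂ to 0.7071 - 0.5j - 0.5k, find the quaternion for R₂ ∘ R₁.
0.9406 - 0.0994i - 0.1157j - 0.3032k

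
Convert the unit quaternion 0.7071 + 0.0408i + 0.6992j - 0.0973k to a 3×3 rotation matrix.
[[0.0033, 0.1947, 0.9809], [-0.0805, 0.9777, -0.1938], [-0.9967, -0.0784, 0.0189]]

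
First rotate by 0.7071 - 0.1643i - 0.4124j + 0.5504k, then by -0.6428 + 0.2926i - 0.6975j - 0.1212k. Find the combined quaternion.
-0.6274 - 0.1214i - 0.3692j - 0.6748k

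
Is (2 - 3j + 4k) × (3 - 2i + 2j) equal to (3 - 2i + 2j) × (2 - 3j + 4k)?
No: pq = 12 - 12i - 13j + 6k ≠ 12 + 4i + 3j + 18k = qp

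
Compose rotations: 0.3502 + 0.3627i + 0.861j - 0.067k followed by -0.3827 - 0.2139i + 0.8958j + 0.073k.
-0.8228 - 0.3366i - 0.0036j - 0.4579k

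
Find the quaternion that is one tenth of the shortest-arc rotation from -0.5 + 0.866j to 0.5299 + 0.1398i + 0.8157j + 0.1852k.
-0.4039 + 0.0173i + 0.9143j + 0.0229k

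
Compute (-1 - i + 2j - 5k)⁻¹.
-0.0323 + 0.0323i - 0.0645j + 0.1613k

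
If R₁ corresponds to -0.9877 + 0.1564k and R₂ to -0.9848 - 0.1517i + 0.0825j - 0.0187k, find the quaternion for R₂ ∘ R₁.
0.9756 + 0.1627i - 0.0578j - 0.1356k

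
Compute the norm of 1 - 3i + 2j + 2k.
√18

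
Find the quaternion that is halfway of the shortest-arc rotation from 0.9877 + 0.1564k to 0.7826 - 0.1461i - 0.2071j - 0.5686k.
0.9646 - 0.0796i - 0.1128j - 0.2246k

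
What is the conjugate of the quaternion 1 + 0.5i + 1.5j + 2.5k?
1 - 0.5i - 1.5j - 2.5k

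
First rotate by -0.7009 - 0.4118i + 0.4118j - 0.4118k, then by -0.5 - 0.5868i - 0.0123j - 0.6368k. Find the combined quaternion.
-0.1484 + 0.8845i - 0.1767j + 0.4055k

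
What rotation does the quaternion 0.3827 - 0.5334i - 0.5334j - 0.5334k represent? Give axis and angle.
axis = (-√3/3, -√3/3, -√3/3), θ = 3π/4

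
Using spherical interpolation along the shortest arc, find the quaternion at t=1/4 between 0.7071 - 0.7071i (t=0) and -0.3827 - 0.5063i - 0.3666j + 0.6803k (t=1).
0.4973 - 0.8207i - 0.1334j + 0.2475k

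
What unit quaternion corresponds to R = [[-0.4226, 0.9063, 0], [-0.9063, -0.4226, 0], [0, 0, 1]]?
0.5373 - 0.8434k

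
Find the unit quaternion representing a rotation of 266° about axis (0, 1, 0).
-0.682 + 0.7314j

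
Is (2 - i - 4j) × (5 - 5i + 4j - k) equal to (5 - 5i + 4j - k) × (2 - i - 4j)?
No: pq = 21 - 11i - 13j - 26k ≠ 21 - 19i - 11j + 22k = qp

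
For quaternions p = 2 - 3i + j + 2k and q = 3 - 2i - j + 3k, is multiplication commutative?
No: pq = -5 - 8i + 6j + 17k ≠ -5 - 18i - 4j + 7k = qp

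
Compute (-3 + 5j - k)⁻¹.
-0.0857 - 0.1429j + 0.0286k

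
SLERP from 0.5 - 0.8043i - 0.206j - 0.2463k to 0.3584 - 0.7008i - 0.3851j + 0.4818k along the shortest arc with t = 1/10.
0.4992 - 0.8168i - 0.232j - 0.1727k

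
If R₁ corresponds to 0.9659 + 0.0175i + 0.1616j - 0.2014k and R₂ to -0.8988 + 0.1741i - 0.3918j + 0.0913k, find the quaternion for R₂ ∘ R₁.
-0.7895 + 0.2166i - 0.487j + 0.3042k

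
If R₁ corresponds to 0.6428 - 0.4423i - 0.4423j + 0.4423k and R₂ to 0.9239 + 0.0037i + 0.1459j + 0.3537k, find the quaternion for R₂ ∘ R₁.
0.5036 - 0.1853i - 0.4729j + 0.6989k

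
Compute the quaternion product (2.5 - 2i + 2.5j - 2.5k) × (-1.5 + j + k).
-3.75 + 8i + 0.75j + 4.25k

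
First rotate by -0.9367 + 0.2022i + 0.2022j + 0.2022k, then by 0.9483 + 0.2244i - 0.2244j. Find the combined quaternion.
-0.8883 - 0.0638i + 0.3566j + 0.2825k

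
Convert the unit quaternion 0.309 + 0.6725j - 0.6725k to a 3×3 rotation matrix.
[[-0.809, 0.4156, 0.4156], [-0.4156, 0.0955, -0.9045], [-0.4156, -0.9045, 0.0955]]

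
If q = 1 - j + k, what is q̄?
1 + j - k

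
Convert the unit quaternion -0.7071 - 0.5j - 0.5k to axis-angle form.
axis = (0, -√2/2, -√2/2), θ = 3π/2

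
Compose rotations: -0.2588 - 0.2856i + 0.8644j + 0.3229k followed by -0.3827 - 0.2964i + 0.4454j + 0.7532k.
-0.6138 - 0.3212i - 0.5655j - 0.4475k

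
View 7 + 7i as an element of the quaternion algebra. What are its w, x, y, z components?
7 + 7i + 0j + 0k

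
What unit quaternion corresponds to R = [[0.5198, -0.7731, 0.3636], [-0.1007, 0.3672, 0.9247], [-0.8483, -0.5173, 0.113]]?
0.7071 - 0.5098i + 0.4285j + 0.2377k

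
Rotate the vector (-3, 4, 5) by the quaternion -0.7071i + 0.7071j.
(-4, 3, -5)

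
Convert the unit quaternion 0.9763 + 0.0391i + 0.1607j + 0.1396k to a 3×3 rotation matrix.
[[0.9094, -0.26, 0.3247], [0.2851, 0.958, -0.0315], [-0.3029, 0.1212, 0.9453]]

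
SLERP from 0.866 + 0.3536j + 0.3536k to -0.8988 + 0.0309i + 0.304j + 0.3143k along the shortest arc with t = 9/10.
0.9372 - 0.0287i - 0.2409j - 0.2505k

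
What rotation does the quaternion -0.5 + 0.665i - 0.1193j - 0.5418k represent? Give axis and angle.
axis = (0.7679, -0.1378, -0.6256), θ = 4π/3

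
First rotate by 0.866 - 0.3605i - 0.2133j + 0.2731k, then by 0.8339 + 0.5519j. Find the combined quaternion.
0.8399 - 0.1499i + 0.3001j + 0.4267k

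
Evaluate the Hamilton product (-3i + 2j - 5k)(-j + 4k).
22 + 3i + 12j + 3k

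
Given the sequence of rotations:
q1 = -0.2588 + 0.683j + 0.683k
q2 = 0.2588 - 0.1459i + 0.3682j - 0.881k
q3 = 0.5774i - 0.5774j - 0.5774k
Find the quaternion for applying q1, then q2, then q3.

q2 · q1 = 0.2833 + 0.891i + 0.1811j + 0.3051k
q3 · q2 · q1 = -0.2337 + 0.092i - 0.8542j + 0.4555k
-0.2337 + 0.092i - 0.8542j + 0.4555k


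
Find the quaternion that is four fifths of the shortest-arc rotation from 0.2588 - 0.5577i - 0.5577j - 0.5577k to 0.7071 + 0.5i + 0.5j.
-0.5545 - 0.5799i - 0.5799j - 0.1414k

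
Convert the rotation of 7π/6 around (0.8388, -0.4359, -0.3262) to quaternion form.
-0.2588 + 0.8102i - 0.421j - 0.3151k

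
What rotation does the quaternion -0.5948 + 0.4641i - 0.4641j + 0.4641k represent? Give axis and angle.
axis = (√3/3, -√3/3, √3/3), θ = 253°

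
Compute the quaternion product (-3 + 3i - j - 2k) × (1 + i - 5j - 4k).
-19 - 6i + 24j - 4k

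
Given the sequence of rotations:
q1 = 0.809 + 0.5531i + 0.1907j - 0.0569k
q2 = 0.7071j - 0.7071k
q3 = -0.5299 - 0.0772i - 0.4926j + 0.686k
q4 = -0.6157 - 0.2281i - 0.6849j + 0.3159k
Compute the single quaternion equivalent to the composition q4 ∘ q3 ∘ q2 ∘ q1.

q2 · q1 = -0.1751 + 0.0946i + 0.1809j - 0.9631k
q3 · q2 · q1 = 0.8499 + 0.3137i - 0.0191j + 0.4229k
q4 · q3 · q2 · q1 = -0.5984 - 0.6706i - 0.3748j + 0.2273k
-0.5984 - 0.6706i - 0.3748j + 0.2273k


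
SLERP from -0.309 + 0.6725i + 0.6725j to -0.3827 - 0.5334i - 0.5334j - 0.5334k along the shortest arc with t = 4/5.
0.252 + 0.6056i + 0.6056j + 0.4505k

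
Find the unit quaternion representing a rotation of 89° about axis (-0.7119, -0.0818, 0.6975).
0.7133 - 0.499i - 0.0573j + 0.4889k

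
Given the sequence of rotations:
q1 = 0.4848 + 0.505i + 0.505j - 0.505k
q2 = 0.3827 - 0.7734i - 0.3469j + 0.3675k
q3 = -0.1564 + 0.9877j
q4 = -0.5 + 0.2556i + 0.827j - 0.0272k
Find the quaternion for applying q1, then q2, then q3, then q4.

q2 · q1 = 0.9369 - 0.1921i - 0.1799j - 0.2305k
q3 · q2 · q1 = 0.0312 - 0.1976i + 0.9535j + 0.2258k
q4 · q3 · q2 · q1 = -0.7475 + 0.3194i - 0.5033j + 0.2934k
-0.7475 + 0.3194i - 0.5033j + 0.2934k


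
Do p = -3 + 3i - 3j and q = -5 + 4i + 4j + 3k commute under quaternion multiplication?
No: pq = 15 - 36i - 6j + 15k ≠ 15 - 18i + 12j - 33k = qp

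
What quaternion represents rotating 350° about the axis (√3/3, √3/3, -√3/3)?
-0.9962 + 0.0503i + 0.0503j - 0.0503k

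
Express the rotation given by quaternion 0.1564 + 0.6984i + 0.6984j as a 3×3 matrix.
[[0.0245, 0.9755, 0.2185], [0.9755, 0.0245, -0.2185], [-0.2185, 0.2185, -0.9511]]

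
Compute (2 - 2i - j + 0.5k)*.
2 + 2i + j - 0.5k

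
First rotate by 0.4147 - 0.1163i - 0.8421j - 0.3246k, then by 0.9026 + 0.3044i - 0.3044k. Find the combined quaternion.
0.3109 - 0.2351i - 0.6259j - 0.6756k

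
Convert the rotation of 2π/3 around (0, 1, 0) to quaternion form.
0.5 + 0.866j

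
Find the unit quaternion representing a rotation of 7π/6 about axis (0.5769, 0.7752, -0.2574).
-0.2588 + 0.5572i + 0.7488j - 0.2486k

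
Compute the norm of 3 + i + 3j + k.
√20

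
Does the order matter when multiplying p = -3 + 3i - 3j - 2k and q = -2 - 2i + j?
Yes: pq = 15 + 2i + 7j + k ≠ 15 - 2i - j + 7k = qp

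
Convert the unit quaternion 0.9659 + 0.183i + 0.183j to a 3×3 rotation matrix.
[[0.933, 0.067, 0.3535], [0.067, 0.933, -0.3535], [-0.3535, 0.3535, 0.866]]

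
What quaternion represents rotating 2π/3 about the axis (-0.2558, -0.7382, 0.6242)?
0.5 - 0.2215i - 0.6393j + 0.5406k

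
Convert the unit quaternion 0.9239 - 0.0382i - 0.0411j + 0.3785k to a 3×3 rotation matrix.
[[0.7101, -0.6963, -0.1049], [0.7025, 0.7106, 0.0395], [0.047, -0.1017, 0.9937]]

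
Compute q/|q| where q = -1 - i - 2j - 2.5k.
-0.2857 - 0.2857i - 0.5714j - 0.7143k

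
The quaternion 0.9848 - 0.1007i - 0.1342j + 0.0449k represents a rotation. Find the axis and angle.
axis = (-0.5798, -0.7727, 0.2585), θ = 20°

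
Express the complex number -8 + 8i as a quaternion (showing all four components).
-8 + 8i + 0j + 0k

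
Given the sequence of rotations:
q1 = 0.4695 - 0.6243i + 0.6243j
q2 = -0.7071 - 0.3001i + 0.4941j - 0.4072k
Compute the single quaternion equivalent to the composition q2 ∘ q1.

q2 · q1 = -0.8278 + 0.5548i + 0.0448j - 0.0701k
-0.8278 + 0.5548i + 0.0448j - 0.0701k


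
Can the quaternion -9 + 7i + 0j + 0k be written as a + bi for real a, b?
Yes. The quaternion -9 + 7i has j- and k-coefficients y = z = 0, so it lies in the complex subalgebra spanned by 1 and i.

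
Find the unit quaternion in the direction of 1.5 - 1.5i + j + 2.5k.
0.4376 - 0.4376i + 0.2917j + 0.7293k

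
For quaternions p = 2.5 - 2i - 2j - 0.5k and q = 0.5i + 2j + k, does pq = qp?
No: pq = 5.5 + 0.25i + 6.75j - 0.5k ≠ 5.5 + 2.25i + 3.25j + 5.5k = qp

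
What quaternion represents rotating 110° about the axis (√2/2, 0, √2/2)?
0.5736 + 0.5792i + 0.5792k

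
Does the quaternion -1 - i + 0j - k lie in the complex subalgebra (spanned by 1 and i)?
No. The quaternion -1 - i - k has j-coefficient y = 0 and k-coefficient z = -1, not both zero, so it does not lie in the complex subalgebra spanned by 1 and i.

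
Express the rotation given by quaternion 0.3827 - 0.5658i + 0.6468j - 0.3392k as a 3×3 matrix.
[[-0.0668, -0.4723, 0.8789], [-0.9915, 0.1296, -0.0057], [-0.1112, -0.8719, -0.477]]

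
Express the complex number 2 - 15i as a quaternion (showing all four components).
2 - 15i + 0j + 0k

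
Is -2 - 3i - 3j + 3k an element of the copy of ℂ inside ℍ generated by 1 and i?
No. The quaternion -2 - 3i - 3j + 3k has j-coefficient y = -3 and k-coefficient z = 3, not both zero, so it does not lie in the complex subalgebra spanned by 1 and i.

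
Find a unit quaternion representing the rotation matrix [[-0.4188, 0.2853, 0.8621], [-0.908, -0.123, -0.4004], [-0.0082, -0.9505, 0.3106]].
-0.4384 + 0.3137i - 0.4963j + 0.6805k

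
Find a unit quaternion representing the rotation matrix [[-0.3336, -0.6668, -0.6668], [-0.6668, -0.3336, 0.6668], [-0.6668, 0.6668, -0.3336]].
-0.5774i + 0.5774j + 0.5774k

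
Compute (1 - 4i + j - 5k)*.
1 + 4i - j + 5k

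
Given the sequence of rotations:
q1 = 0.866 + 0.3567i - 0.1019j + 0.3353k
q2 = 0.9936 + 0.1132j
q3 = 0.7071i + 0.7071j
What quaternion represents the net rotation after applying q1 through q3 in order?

q2 · q1 = 0.872 + 0.3924i - 0.0032j + 0.2928k
q3 · q2 · q1 = -0.2752 + 0.8236i + 0.4096j - 0.2797k
-0.2752 + 0.8236i + 0.4096j - 0.2797k


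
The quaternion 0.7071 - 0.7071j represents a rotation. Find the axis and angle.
axis = (0, -1, 0), θ = π/2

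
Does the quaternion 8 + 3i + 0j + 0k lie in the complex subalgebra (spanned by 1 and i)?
Yes. The quaternion 8 + 3i has j- and k-coefficients y = z = 0, so it lies in the complex subalgebra spanned by 1 and i.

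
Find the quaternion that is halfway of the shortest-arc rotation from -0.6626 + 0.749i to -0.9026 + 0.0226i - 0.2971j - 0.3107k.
-0.8709 + 0.4293i - 0.1653j - 0.1729k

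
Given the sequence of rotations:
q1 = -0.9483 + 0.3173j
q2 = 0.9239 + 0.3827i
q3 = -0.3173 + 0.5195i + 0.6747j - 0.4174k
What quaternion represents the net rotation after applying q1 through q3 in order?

q2 · q1 = -0.8761 - 0.3629i + 0.2932j + 0.1214k
q3 · q2 · q1 = 0.3194 - 0.1357i - 0.5957j + 0.7243k
0.3194 - 0.1357i - 0.5957j + 0.7243k


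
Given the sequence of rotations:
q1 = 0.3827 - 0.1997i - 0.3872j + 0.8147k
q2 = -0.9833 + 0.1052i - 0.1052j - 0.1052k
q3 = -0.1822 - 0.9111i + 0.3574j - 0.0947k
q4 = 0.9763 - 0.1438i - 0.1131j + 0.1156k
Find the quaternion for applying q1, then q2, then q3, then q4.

q2 · q1 = -0.3103 + 0.1102i + 0.2758j - 0.9031k
q3 · q2 · q1 = -0.0272 - 0.034i - 0.9944j - 0.0967k
q4 · q3 · q2 · q1 = -0.1327 + 0.0966i - 0.9856j + 0.0416k
-0.1327 + 0.0966i - 0.9856j + 0.0416k


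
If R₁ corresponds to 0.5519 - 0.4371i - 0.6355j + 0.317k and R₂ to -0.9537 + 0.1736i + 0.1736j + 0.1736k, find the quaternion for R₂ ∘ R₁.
-0.3952 + 0.678i + 0.571j - 0.241k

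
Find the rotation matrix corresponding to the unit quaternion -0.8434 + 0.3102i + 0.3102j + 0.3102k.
[[0.6151, 0.7157, -0.3308], [-0.3308, 0.6151, 0.7157], [0.7157, -0.3308, 0.6151]]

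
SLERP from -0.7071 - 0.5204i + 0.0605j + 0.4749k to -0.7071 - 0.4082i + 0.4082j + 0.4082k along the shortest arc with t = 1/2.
-0.7196 - 0.4725i + 0.2385j + 0.4494k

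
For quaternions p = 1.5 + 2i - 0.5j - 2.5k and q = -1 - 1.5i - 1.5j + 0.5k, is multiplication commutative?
No: pq = 2 - 8.25i + j - 0.5k ≠ 2 - 0.25i - 4.5j + 7k = qp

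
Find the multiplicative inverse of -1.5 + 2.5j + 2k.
-0.12 - 0.2j - 0.16k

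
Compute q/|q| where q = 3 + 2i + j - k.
0.7746 + 0.5164i + 0.2582j - 0.2582k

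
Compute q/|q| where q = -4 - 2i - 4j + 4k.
-0.5547 - 0.2774i - 0.5547j + 0.5547k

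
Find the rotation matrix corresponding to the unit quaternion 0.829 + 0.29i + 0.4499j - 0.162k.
[[0.5427, 0.5295, 0.652], [-0.0077, 0.7793, -0.6266], [-0.8399, 0.3351, 0.427]]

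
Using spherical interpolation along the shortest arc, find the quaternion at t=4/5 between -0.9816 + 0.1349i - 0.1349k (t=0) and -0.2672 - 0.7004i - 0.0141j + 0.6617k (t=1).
-0.5387 - 0.6134i - 0.0132j + 0.5773k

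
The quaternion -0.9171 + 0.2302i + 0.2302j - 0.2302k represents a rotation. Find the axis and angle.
axis = (√3/3, √3/3, -√3/3), θ = 313°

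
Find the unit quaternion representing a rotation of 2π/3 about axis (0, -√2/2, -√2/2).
0.5 - 0.6124j - 0.6124k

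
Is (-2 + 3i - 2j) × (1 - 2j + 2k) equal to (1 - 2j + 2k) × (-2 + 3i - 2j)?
No: pq = -6 - i - 4j - 10k ≠ -6 + 7i + 8j + 2k = qp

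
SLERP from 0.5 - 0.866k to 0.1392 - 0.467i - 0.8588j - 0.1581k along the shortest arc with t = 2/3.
0.3364 - 0.3764i - 0.6922j - 0.5158k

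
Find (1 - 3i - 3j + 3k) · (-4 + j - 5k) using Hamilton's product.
14 + 24i - 2j - 20k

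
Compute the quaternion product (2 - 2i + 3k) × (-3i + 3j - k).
-3 - 15i - 5j - 8k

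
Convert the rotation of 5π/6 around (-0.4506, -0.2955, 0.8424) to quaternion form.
0.2588 - 0.4352i - 0.2854j + 0.8137k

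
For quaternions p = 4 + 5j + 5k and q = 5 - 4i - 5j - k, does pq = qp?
No: pq = 50 + 4i - 15j + 41k ≠ 50 - 36i + 25j + k = qp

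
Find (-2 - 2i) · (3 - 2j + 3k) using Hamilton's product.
-6 - 6i + 10j - 2k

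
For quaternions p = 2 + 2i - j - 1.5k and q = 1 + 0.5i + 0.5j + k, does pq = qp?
No: pq = 3 + 2.75i - 2.75j + 2k ≠ 3 + 3.25i + 2.75j - k = qp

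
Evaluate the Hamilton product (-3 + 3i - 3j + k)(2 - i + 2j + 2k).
1 + i - 19j - k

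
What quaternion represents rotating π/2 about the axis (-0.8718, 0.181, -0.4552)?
0.7071 - 0.6165i + 0.128j - 0.3219k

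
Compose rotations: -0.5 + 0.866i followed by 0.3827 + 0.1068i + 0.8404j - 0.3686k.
-0.2838 + 0.278i - 0.7394j - 0.5435k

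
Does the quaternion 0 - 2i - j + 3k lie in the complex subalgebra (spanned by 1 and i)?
No. The quaternion -2i - j + 3k has j-coefficient y = -1 and k-coefficient z = 3, not both zero, so it does not lie in the complex subalgebra spanned by 1 and i.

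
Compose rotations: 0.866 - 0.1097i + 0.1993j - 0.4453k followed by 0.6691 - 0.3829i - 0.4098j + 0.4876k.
0.8362 - 0.3197i - 0.4455j + 0.003k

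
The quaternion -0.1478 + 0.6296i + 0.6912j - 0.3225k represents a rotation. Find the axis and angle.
axis = (0.6366, 0.6989, -0.3261), θ = 197°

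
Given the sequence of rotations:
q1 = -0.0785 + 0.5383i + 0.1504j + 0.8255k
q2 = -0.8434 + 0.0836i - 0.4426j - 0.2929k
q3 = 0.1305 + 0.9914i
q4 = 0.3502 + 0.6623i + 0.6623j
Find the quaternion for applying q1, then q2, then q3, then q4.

q2 · q1 = 0.3296 - 0.7819i - 0.3188j - 0.4224k
q3 · q2 · q1 = 0.8182 + 0.2247i + 0.3772j - 0.3712k
q4 · q3 · q2 · q1 = -0.1121 + 0.3747i + 0.9198j - 0.029k
-0.1121 + 0.3747i + 0.9198j - 0.029k


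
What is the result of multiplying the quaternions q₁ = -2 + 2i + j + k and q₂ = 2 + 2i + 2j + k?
-11 - i - 2j + 2k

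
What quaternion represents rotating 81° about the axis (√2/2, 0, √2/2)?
0.7604 + 0.4592i + 0.4592k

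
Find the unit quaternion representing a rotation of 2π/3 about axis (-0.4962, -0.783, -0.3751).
0.5 - 0.4297i - 0.6781j - 0.3248k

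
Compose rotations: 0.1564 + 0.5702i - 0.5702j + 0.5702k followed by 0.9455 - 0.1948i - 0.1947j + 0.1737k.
0.0489 + 0.4967i - 0.3595j + 0.7884k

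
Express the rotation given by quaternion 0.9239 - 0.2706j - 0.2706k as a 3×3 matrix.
[[0.7071, 0.5, -0.5], [-0.5, 0.8536, 0.1464], [0.5, 0.1464, 0.8536]]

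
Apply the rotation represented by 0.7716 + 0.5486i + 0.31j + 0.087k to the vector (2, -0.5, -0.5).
(1.195, 1.154, -1.319)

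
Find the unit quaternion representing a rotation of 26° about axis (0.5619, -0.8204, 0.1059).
0.9744 + 0.1264i - 0.1845j + 0.0238k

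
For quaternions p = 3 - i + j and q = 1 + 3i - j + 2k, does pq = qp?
No: pq = 7 + 10i + 4k ≠ 7 + 6i - 4j + 8k = qp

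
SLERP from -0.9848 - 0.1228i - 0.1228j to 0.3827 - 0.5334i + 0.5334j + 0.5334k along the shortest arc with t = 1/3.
-0.9138 + 0.1273i - 0.3156j - 0.2215k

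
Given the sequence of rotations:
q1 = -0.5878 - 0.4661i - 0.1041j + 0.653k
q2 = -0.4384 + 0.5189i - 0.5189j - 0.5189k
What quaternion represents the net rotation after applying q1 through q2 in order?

q2 · q1 = 0.7844 - 0.4935i + 0.2537j - 0.2771k
0.7844 - 0.4935i + 0.2537j - 0.2771k


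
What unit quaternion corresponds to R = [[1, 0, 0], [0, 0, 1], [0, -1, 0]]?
0.7071 - 0.7071i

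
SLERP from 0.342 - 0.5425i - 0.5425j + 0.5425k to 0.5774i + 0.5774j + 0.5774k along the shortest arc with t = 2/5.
0.2458 - 0.6819i - 0.6819j + 0.098k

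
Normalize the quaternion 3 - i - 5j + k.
0.5 - 0.1667i - 0.8333j + 0.1667k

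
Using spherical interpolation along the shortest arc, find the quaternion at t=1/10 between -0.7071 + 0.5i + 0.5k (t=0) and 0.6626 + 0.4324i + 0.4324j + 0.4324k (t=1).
-0.7962 + 0.4252i - 0.0661j + 0.4252k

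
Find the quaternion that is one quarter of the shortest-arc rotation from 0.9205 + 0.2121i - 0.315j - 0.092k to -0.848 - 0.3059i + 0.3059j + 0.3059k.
0.9074 + 0.237i - 0.3145j - 0.1465k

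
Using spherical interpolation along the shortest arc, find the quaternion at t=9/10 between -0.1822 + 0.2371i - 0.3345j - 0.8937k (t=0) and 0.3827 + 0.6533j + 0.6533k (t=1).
-0.3664 + 0.0248i - 0.6279j - 0.6863k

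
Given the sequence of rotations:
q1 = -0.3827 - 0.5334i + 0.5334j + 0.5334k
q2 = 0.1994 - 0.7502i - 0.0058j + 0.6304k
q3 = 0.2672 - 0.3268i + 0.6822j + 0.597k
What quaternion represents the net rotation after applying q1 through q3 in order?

q2 · q1 = -0.8096 - 0.1586i + 0.1725j - 0.5381k
q3 · q2 · q1 = -0.0646 - 0.2479i - 0.7768j - 0.5753k
-0.0646 - 0.2479i - 0.7768j - 0.5753k


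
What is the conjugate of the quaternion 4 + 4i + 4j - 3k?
4 - 4i - 4j + 3k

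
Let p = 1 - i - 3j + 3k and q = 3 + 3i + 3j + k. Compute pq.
12 - 12i + 4j + 16k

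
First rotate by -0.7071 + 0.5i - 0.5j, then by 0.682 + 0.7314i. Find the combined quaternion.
-0.8479 - 0.1762i - 0.341j - 0.3657k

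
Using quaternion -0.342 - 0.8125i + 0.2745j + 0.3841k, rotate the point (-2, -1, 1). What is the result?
(-1.737, 1.688, -0.365)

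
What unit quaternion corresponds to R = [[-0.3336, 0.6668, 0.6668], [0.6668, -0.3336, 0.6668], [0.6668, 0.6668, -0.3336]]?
0.5774i + 0.5774j + 0.5774k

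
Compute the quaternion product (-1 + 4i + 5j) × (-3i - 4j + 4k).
32 + 23i - 12j - 5k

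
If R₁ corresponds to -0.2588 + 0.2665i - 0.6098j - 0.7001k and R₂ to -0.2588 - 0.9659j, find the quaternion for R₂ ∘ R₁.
-0.522 + 0.6073i + 0.4078j + 0.4386k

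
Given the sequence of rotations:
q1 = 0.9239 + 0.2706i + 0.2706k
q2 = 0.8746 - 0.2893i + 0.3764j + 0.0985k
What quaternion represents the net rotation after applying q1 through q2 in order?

q2 · q1 = 0.8597 + 0.0712i + 0.4527j + 0.2258k
0.8597 + 0.0712i + 0.4527j + 0.2258k


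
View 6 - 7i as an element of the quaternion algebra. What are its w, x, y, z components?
6 - 7i + 0j + 0k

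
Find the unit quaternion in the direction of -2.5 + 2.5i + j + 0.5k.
-0.6742 + 0.6742i + 0.2697j + 0.1348k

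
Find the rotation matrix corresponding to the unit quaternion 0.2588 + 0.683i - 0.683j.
[[0.067, -0.933, -0.3535], [-0.933, 0.067, -0.3535], [0.3535, 0.3535, -0.866]]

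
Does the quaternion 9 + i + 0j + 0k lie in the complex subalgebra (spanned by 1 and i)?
Yes. The quaternion 9 + i has j- and k-coefficients y = z = 0, so it lies in the complex subalgebra spanned by 1 and i.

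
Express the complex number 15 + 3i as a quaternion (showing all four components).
15 + 3i + 0j + 0k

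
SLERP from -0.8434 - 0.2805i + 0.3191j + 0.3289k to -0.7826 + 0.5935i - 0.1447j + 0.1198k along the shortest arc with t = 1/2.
-0.9429 + 0.1815i + 0.1011j + 0.2602k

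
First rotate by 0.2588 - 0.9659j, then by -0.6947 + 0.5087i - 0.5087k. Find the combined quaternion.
-0.1798 - 0.3597i + 0.671j - 0.623k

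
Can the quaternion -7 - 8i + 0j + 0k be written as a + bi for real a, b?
Yes. The quaternion -7 - 8i has j- and k-coefficients y = z = 0, so it lies in the complex subalgebra spanned by 1 and i.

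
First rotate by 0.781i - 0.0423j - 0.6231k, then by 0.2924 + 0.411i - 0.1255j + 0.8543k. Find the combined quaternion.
0.206 + 0.3427i + 0.9109j - 0.1016k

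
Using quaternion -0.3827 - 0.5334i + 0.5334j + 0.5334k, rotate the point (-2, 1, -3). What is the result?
(3.047, 1.334, 1.713)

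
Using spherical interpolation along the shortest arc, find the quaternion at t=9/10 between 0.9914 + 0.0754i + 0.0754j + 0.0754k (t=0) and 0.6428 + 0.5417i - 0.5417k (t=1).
0.7066 + 0.5088i + 0.0086j - 0.4916k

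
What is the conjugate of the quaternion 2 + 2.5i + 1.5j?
2 - 2.5i - 1.5j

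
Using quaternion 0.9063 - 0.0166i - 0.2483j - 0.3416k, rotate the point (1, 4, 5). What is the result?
(0.959, 3.452, 5.4)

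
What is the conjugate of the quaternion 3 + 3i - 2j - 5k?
3 - 3i + 2j + 5k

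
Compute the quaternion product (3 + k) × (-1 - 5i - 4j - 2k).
-1 - 11i - 17j - 7k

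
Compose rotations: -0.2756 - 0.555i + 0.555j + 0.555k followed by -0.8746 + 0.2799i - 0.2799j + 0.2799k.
0.3964 + 0.0976i - 0.719j - 0.5625k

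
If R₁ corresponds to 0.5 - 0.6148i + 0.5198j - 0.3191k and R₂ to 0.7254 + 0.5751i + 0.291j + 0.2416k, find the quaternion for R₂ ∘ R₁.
0.6421 - 0.3769i + 0.5575j + 0.3672k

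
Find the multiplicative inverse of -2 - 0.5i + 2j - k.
-0.2162 + 0.0541i - 0.2162j + 0.1081k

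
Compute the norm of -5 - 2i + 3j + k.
√39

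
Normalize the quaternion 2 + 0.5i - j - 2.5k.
0.5898 + 0.1474i - 0.2949j - 0.7372k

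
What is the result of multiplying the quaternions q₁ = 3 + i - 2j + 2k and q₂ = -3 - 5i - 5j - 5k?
-4 + 2i - 14j - 36k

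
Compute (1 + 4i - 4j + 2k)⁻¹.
0.027 - 0.1081i + 0.1081j - 0.0541k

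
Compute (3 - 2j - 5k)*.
3 + 2j + 5k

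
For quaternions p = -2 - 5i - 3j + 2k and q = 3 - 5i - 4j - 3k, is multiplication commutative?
No: pq = -37 + 12i - 26j + 17k ≠ -37 - 22i + 24j + 7k = qp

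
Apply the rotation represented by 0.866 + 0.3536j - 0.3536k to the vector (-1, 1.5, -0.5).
(0.113, 1.862, -0.138)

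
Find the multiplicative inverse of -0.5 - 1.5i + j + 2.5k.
-0.0513 + 0.1538i - 0.1026j - 0.2564k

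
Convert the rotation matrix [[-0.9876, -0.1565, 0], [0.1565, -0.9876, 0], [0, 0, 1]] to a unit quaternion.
0.0785 + 0.9969k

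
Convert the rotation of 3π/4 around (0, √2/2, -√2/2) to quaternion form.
0.3827 + 0.6533j - 0.6533k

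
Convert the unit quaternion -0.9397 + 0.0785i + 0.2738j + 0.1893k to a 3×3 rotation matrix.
[[0.7784, 0.3988, -0.4849], [-0.3128, 0.916, 0.2512], [0.5443, -0.0439, 0.8377]]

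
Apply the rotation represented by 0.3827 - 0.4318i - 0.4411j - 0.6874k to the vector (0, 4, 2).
(4.14, 0.602, 1.58)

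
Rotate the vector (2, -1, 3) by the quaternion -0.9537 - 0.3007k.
(2.212, 0.328, 3)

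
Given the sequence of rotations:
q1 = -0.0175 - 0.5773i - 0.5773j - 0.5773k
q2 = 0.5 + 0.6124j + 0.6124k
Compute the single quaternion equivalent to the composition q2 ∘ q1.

q2 · q1 = 0.6983 - 0.2887i - 0.6529j + 0.0542k
0.6983 - 0.2887i - 0.6529j + 0.0542k


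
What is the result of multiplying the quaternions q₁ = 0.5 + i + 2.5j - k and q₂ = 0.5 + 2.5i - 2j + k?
3.75 + 2.25i - 3.25j - 8.25k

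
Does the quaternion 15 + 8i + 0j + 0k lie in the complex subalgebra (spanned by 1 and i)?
Yes. The quaternion 15 + 8i has j- and k-coefficients y = z = 0, so it lies in the complex subalgebra spanned by 1 and i.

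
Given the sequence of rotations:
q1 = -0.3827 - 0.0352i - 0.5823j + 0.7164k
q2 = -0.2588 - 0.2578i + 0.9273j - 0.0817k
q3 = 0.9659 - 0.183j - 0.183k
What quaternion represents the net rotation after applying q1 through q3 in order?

q2 · q1 = 0.6885 + 0.7245i - 0.0166j + 0.0286k
q3 · q2 · q1 = 0.6672 + 0.6915i - 0.2746j + 0.0342k
0.6672 + 0.6915i - 0.2746j + 0.0342k


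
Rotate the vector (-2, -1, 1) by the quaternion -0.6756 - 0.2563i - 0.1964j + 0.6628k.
(-1.159, 0.993, 1.916)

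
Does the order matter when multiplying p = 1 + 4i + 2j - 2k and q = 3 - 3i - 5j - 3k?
Yes: pq = 19 - 7i + 19j - 23k ≠ 19 + 25i - 17j + 5k = qp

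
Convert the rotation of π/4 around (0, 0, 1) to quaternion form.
0.9239 + 0.3827k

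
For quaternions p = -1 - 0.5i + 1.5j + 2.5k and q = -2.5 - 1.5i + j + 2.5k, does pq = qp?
No: pq = -6 + 4i - 7.25j - 7k ≠ -6 + 1.5i - 2.25j - 10.5k = qp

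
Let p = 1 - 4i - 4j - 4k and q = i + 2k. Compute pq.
12 - 7i + 4j + 6k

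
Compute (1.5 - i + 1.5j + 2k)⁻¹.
0.1579 + 0.1053i - 0.1579j - 0.2105k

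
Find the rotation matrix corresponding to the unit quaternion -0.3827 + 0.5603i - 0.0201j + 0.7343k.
[[-0.0792, 0.5395, 0.8382], [-0.5846, -0.7063, 0.3993], [0.8075, -0.4584, 0.3713]]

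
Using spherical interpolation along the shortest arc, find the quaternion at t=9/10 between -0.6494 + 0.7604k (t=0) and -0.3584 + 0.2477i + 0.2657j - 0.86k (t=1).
0.2561 - 0.2331i - 0.25j + 0.9042k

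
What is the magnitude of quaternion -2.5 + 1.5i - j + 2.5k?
3.969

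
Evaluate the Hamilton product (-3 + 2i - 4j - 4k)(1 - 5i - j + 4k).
19 - 3i + 11j - 38k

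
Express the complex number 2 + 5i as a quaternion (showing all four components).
2 + 5i + 0j + 0k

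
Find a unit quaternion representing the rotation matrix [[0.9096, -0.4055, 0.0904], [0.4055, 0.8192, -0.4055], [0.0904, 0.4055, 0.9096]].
0.9537 + 0.2126i + 0.2126k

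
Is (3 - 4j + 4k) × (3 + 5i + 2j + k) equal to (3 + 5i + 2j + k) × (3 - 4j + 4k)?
No: pq = 13 + 3i + 14j + 35k ≠ 13 + 27i - 26j - 5k = qp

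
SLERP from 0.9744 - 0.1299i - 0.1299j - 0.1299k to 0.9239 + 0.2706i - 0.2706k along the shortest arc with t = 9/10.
0.9377 + 0.2317i - 0.0134j - 0.2586k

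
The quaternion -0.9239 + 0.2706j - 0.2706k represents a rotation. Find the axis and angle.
axis = (0, √2/2, -√2/2), θ = 7π/4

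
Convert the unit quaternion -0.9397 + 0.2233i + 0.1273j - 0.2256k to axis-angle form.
axis = (0.6529, 0.3722, -0.6597), θ = 320°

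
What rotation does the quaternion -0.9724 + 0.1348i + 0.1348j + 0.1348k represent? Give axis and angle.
axis = (√3/3, √3/3, √3/3), θ = 333°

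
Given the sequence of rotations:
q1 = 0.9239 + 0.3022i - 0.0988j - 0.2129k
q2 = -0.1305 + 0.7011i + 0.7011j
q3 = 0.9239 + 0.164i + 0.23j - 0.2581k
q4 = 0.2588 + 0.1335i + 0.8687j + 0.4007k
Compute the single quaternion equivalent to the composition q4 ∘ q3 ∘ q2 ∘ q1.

q2 · q1 = -0.2632 + 0.459i + 0.8099j - 0.2534k
q3 · q2 · q1 = -0.5701 + 0.5317i + 0.6108j - 0.1389k
q4 · q3 · q2 · q1 = -0.6935 - 0.3039i - 0.1056j - 0.6447k
-0.6935 - 0.3039i - 0.1056j - 0.6447k


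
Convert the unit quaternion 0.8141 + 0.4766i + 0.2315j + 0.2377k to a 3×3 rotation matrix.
[[0.7798, -0.1664, 0.6035], [0.6077, 0.4327, -0.6659], [-0.1504, 0.8861, 0.4385]]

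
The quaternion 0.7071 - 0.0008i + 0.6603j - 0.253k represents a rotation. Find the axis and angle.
axis = (-0.0011, 0.9338, -0.3578), θ = π/2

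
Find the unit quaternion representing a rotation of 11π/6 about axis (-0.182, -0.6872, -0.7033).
-0.9659 - 0.0471i - 0.1779j - 0.182k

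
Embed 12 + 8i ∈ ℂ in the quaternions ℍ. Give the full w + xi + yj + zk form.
12 + 8i + 0j + 0k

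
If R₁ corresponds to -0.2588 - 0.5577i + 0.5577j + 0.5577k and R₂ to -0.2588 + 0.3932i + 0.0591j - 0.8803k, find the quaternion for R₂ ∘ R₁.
0.7442 + 0.5665i + 0.112j + 0.3357k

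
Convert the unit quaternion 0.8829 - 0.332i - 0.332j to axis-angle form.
axis = (-√2/2, -√2/2, 0), θ = 56°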